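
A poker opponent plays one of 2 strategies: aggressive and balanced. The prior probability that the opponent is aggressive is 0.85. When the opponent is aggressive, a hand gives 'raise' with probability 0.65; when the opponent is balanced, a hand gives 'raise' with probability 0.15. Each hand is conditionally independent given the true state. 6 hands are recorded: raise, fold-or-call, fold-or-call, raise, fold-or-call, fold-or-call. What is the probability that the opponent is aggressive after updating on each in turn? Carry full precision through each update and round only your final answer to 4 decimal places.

0.7536

After 'raise': P(aggressive) = 0.65·0.8500 / (0.65·0.8500 + 0.15·0.1500) ≈ 0.9609
After 'fold-or-call': P(aggressive) = 0.35·0.9609 / (0.35·0.9609 + 0.85·0.0391) ≈ 0.9100
After 'fold-or-call': P(aggressive) = 0.35·0.9100 / (0.35·0.9100 + 0.85·0.0900) ≈ 0.8063
After 'raise': P(aggressive) = 0.65·0.8063 / (0.65·0.8063 + 0.15·0.1937) ≈ 0.9475
After 'fold-or-call': P(aggressive) = 0.35·0.9475 / (0.35·0.9475 + 0.85·0.0525) ≈ 0.8814
After 'fold-or-call': P(aggressive) = 0.35·0.8814 / (0.35·0.8814 + 0.85·0.1186) ≈ 0.7536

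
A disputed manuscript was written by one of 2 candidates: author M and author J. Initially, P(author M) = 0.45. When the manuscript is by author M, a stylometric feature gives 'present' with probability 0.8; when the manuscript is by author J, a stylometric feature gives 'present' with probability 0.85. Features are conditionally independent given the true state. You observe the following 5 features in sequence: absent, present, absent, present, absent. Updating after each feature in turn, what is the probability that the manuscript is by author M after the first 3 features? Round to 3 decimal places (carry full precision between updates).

After 'absent': P(author M) = 0.2·0.4500 / (0.2·0.4500 + 0.15·0.5500) ≈ 0.5217
After 'present': P(author M) = 0.8·0.5217 / (0.8·0.5217 + 0.85·0.4783) ≈ 0.5066
After 'absent': P(author M) = 0.2·0.5066 / (0.2·0.5066 + 0.15·0.4934) ≈ 0.5779

0.578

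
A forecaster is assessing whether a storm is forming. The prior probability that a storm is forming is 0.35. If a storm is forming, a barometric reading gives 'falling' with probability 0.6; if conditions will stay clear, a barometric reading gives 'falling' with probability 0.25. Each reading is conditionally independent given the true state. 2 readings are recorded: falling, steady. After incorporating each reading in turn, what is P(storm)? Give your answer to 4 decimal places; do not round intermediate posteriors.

After 'falling': P(storm) = 0.6·0.3500 / (0.6·0.3500 + 0.25·0.6500) ≈ 0.5638
After 'steady': P(storm) = 0.4·0.5638 / (0.4·0.5638 + 0.75·0.4362) ≈ 0.4080

0.4080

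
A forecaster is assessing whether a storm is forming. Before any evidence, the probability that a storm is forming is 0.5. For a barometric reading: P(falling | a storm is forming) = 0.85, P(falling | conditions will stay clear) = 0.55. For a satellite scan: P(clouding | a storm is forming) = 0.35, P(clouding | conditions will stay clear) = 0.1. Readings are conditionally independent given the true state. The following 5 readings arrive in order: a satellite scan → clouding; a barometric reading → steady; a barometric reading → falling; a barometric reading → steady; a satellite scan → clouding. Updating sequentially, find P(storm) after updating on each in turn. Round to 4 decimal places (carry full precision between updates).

0.6778

After a satellite scan='clouding': P(storm) = 0.35·0.5000 / (0.35·0.5000 + 0.1·0.5000) ≈ 0.7778
After a barometric reading='steady': P(storm) = 0.15·0.7778 / (0.15·0.7778 + 0.45·0.2222) ≈ 0.5385
After a barometric reading='falling': P(storm) = 0.85·0.5385 / (0.85·0.5385 + 0.55·0.4615) ≈ 0.6432
After a barometric reading='steady': P(storm) = 0.15·0.6432 / (0.15·0.6432 + 0.45·0.3568) ≈ 0.3754
After a satellite scan='clouding': P(storm) = 0.35·0.3754 / (0.35·0.3754 + 0.1·0.6246) ≈ 0.6778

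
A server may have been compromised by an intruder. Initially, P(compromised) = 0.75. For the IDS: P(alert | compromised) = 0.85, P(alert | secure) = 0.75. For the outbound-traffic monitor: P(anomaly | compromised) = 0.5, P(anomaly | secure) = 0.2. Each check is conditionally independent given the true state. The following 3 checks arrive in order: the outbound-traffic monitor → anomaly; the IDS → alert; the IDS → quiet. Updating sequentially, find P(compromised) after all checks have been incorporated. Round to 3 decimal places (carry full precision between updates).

After the outbound-traffic monitor='anomaly': P(compromised) = 0.5·0.7500 / (0.5·0.7500 + 0.2·0.2500) ≈ 0.8824
After the IDS='alert': P(compromised) = 0.85·0.8824 / (0.85·0.8824 + 0.75·0.1176) ≈ 0.8947
After the IDS='quiet': P(compromised) = 0.15·0.8947 / (0.15·0.8947 + 0.25·0.1053) ≈ 0.8361

0.836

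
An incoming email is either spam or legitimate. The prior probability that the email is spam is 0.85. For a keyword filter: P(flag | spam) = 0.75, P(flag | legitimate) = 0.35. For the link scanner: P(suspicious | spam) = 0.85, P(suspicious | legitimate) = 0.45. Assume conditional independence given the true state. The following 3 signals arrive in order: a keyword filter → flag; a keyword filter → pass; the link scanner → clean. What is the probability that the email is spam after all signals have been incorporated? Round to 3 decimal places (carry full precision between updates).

Each posterior becomes the prior for the next update.
After a keyword filter='flag': P(spam) = 0.75·0.8500 / (0.75·0.8500 + 0.35·0.1500) ≈ 0.9239
After a keyword filter='pass': P(spam) = 0.25·0.9239 / (0.25·0.9239 + 0.65·0.0761) ≈ 0.8236
After the link scanner='clean': P(spam) = 0.15·0.8236 / (0.15·0.8236 + 0.55·0.1764) ≈ 0.5602

0.560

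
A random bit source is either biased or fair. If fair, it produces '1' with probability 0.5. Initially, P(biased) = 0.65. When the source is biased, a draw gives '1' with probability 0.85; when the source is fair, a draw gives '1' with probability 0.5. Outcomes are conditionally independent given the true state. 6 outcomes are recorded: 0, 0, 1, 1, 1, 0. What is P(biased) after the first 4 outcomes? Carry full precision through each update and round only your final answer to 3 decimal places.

After '0': P(biased) = 0.15·0.6500 / (0.15·0.6500 + 0.5·0.3500) ≈ 0.3578
After '0': P(biased) = 0.15·0.3578 / (0.15·0.3578 + 0.5·0.6422) ≈ 0.1432
After '1': P(biased) = 0.85·0.1432 / (0.85·0.1432 + 0.5·0.8568) ≈ 0.2213
After '1': P(biased) = 0.85·0.2213 / (0.85·0.2213 + 0.5·0.7787) ≈ 0.3257

0.326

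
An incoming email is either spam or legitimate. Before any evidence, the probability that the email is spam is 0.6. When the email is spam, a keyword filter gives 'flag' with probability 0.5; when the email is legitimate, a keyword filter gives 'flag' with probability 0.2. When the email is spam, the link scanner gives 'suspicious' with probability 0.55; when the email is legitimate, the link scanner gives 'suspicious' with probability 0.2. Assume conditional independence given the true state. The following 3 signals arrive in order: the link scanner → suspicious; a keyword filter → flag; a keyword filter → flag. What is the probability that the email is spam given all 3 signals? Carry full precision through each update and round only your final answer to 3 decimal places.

After the link scanner='suspicious': P(spam) = 0.55·0.6000 / (0.55·0.6000 + 0.2·0.4000) ≈ 0.8049
After a keyword filter='flag': P(spam) = 0.5·0.8049 / (0.5·0.8049 + 0.2·0.1951) ≈ 0.9116
After a keyword filter='flag': P(spam) = 0.5·0.9116 / (0.5·0.9116 + 0.2·0.0884) ≈ 0.9627

0.963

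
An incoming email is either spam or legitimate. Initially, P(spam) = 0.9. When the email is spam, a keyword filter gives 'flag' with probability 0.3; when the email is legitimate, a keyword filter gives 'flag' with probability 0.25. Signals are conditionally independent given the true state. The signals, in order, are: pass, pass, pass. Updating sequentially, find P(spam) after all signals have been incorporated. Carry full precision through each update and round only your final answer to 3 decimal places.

After 'pass': P(spam) = 0.7·0.9000 / (0.7·0.9000 + 0.75·0.1000) ≈ 0.8936
After 'pass': P(spam) = 0.7·0.8936 / (0.7·0.8936 + 0.75·0.1064) ≈ 0.8869
After 'pass': P(spam) = 0.7·0.8869 / (0.7·0.8869 + 0.75·0.1131) ≈ 0.8798

0.880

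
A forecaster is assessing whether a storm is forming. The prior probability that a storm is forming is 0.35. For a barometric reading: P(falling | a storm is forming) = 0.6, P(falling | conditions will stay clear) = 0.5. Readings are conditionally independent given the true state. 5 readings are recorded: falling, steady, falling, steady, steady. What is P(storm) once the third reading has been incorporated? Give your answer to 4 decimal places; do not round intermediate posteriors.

After 'falling': P(storm) = 0.6·0.3500 / (0.6·0.3500 + 0.5·0.6500) ≈ 0.3925
After 'steady': P(storm) = 0.4·0.3925 / (0.4·0.3925 + 0.5·0.6075) ≈ 0.3408
After 'falling': P(storm) = 0.6·0.3408 / (0.6·0.3408 + 0.5·0.6592) ≈ 0.3828

0.3828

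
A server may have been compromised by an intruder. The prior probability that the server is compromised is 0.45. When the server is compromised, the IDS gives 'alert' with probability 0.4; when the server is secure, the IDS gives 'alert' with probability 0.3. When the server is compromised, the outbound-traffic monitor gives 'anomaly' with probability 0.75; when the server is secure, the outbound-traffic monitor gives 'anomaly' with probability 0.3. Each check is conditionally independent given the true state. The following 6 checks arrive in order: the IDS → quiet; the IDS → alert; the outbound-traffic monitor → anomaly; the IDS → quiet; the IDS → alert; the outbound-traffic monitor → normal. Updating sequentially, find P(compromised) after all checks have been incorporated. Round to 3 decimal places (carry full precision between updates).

After the IDS='quiet': P(compromised) = 0.6·0.4500 / (0.6·0.4500 + 0.7·0.5500) ≈ 0.4122
After the IDS='alert': P(compromised) = 0.4·0.4122 / (0.4·0.4122 + 0.3·0.5878) ≈ 0.4832
After the outbound-traffic monitor='anomaly': P(compromised) = 0.75·0.4832 / (0.75·0.4832 + 0.3·0.5168) ≈ 0.7004
After the IDS='quiet': P(compromised) = 0.6·0.7004 / (0.6·0.7004 + 0.7·0.2996) ≈ 0.6671
After the IDS='alert': P(compromised) = 0.4·0.6671 / (0.4·0.6671 + 0.3·0.3329) ≈ 0.7276
After the outbound-traffic monitor='normal': P(compromised) = 0.25·0.7276 / (0.25·0.7276 + 0.7·0.2724) ≈ 0.4883

0.488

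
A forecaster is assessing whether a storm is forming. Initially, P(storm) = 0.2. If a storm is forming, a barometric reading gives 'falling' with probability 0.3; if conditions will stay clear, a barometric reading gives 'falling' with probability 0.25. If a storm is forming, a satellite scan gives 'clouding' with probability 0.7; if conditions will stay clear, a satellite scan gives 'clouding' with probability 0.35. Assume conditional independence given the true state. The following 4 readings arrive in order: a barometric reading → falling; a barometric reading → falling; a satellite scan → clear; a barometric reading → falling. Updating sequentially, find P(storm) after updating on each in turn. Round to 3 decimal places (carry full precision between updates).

After a barometric reading='falling': P(storm) = 0.3·0.2000 / (0.3·0.2000 + 0.25·0.8000) ≈ 0.2308
After a barometric reading='falling': P(storm) = 0.3·0.2308 / (0.3·0.2308 + 0.25·0.7692) ≈ 0.2647
After a satellite scan='clear': P(storm) = 0.3·0.2647 / (0.3·0.2647 + 0.65·0.7353) ≈ 0.1425
After a barometric reading='falling': P(storm) = 0.3·0.1425 / (0.3·0.1425 + 0.25·0.8575) ≈ 0.1662

0.166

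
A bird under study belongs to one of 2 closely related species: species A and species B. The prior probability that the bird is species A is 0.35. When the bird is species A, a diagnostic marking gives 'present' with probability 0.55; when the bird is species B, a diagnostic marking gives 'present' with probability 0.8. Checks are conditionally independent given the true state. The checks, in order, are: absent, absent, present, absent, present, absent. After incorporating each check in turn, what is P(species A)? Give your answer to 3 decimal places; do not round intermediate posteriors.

0.867

Apply Bayes' rule sequentially, carrying P(species A) forward.
After 'absent': P(species A) = 0.45·0.3500 / (0.45·0.3500 + 0.2·0.6500) ≈ 0.5478
After 'absent': P(species A) = 0.45·0.5478 / (0.45·0.5478 + 0.2·0.4522) ≈ 0.7316
After 'present': P(species A) = 0.55·0.7316 / (0.55·0.7316 + 0.8·0.2684) ≈ 0.6521
After 'absent': P(species A) = 0.45·0.6521 / (0.45·0.6521 + 0.2·0.3479) ≈ 0.8083
After 'present': P(species A) = 0.55·0.8083 / (0.55·0.8083 + 0.8·0.1917) ≈ 0.7435
After 'absent': P(species A) = 0.45·0.7435 / (0.45·0.7435 + 0.2·0.2565) ≈ 0.8671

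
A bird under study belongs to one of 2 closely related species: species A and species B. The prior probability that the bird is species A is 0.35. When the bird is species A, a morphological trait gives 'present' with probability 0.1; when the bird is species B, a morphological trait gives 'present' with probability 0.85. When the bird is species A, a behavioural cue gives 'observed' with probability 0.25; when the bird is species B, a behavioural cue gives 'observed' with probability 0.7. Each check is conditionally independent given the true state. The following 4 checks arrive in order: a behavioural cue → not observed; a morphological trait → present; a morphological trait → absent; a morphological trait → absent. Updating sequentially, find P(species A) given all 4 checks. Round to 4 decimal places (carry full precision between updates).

0.8508

Each posterior becomes the prior for the next update.
After a behavioural cue='not observed': P(species A) = 0.75·0.3500 / (0.75·0.3500 + 0.3·0.6500) ≈ 0.5738
After a morphological trait='present': P(species A) = 0.1·0.5738 / (0.1·0.5738 + 0.85·0.4262) ≈ 0.1367
After a morphological trait='absent': P(species A) = 0.9·0.1367 / (0.9·0.1367 + 0.15·0.8633) ≈ 0.4872
After a morphological trait='absent': P(species A) = 0.9·0.4872 / (0.9·0.4872 + 0.15·0.5128) ≈ 0.8508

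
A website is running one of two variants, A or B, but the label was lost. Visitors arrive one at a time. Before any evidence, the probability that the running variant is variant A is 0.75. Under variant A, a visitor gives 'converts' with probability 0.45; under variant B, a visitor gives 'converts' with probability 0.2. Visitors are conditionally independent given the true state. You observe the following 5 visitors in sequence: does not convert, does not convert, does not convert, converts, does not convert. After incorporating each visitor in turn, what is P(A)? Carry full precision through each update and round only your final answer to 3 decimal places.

After 'does not convert': P(A) = 0.55·0.7500 / (0.55·0.7500 + 0.8·0.2500) ≈ 0.6735
After 'does not convert': P(A) = 0.55·0.6735 / (0.55·0.6735 + 0.8·0.3265) ≈ 0.5864
After 'does not convert': P(A) = 0.55·0.5864 / (0.55·0.5864 + 0.8·0.4136) ≈ 0.4936
After 'converts': P(A) = 0.45·0.4936 / (0.45·0.4936 + 0.2·0.5064) ≈ 0.6869
After 'does not convert': P(A) = 0.55·0.6869 / (0.55·0.6869 + 0.8·0.3131) ≈ 0.6013

0.601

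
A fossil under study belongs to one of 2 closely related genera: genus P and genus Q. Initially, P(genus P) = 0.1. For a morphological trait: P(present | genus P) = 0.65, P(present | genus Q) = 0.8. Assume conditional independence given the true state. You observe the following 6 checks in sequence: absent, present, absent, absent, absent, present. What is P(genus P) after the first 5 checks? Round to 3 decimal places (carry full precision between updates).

0.458

After 'absent': P(genus P) = 0.35·0.1000 / (0.35·0.1000 + 0.2·0.9000) ≈ 0.1628
After 'present': P(genus P) = 0.65·0.1628 / (0.65·0.1628 + 0.8·0.8372) ≈ 0.1364
After 'absent': P(genus P) = 0.35·0.1364 / (0.35·0.1364 + 0.2·0.8636) ≈ 0.2166
After 'absent': P(genus P) = 0.35·0.2166 / (0.35·0.2166 + 0.2·0.7834) ≈ 0.3261
After 'absent': P(genus P) = 0.35·0.3261 / (0.35·0.3261 + 0.2·0.6739) ≈ 0.4585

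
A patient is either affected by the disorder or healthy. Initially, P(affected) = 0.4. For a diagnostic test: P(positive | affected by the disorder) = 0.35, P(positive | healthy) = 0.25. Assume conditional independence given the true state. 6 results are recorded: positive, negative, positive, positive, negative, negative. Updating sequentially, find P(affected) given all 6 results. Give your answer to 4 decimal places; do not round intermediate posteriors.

After 'positive': P(affected) = 0.35·0.4000 / (0.35·0.4000 + 0.25·0.6000) ≈ 0.4828
After 'negative': P(affected) = 0.65·0.4828 / (0.65·0.4828 + 0.75·0.5172) ≈ 0.4472
After 'positive': P(affected) = 0.35·0.4472 / (0.35·0.4472 + 0.25·0.5528) ≈ 0.5311
After 'positive': P(affected) = 0.35·0.5311 / (0.35·0.5311 + 0.25·0.4689) ≈ 0.6132
After 'negative': P(affected) = 0.65·0.6132 / (0.65·0.6132 + 0.75·0.3868) ≈ 0.5788
After 'negative': P(affected) = 0.65·0.5788 / (0.65·0.5788 + 0.75·0.4212) ≈ 0.5436

0.5436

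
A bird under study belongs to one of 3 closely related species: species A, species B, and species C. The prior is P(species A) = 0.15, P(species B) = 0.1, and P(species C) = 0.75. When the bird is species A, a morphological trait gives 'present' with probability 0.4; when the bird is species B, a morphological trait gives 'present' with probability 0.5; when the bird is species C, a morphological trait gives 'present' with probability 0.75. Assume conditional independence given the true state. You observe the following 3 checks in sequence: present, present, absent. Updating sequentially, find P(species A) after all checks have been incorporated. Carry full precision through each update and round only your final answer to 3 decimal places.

0.109

After 'present': normaliser = 0.4·0.1500 + 0.5·0.1000 + 0.75·0.7500; P(species A) ≈ 0.0892, P(species B) ≈ 0.0743, P(species C) ≈ 0.8364
After 'present': normaliser = 0.4·0.0892 + 0.5·0.0743 + 0.75·0.8364; P(species A) ≈ 0.0510, P(species B) ≈ 0.0531, P(species C) ≈ 0.8959
After 'absent': normaliser = 0.6·0.0510 + 0.5·0.0531 + 0.25·0.8959; P(species A) ≈ 0.1088, P(species B) ≈ 0.0944, P(species C) ≈ 0.7968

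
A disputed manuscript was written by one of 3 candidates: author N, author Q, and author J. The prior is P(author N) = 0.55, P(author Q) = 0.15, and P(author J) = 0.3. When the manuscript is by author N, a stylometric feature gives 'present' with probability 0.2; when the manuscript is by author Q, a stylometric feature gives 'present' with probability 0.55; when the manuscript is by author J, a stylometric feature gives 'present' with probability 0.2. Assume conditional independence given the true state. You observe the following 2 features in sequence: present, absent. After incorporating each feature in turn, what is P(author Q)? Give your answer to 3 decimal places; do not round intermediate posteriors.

Each posterior becomes the prior for the next update.
After 'present': normaliser = 0.2·0.5500 + 0.55·0.1500 + 0.2·0.3000; P(author N) ≈ 0.4356, P(author Q) ≈ 0.3267, P(author J) ≈ 0.2376
After 'absent': normaliser = 0.8·0.4356 + 0.45·0.3267 + 0.8·0.2376; P(author N) ≈ 0.5083, P(author Q) ≈ 0.2144, P(author J) ≈ 0.2773

0.214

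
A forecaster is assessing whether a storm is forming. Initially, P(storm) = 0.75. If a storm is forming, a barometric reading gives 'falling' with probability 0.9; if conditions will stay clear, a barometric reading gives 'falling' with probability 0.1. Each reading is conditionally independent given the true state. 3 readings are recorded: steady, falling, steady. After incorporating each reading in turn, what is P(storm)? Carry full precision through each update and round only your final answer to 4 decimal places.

After 'steady': P(storm) = 0.1·0.7500 / (0.1·0.7500 + 0.9·0.2500) ≈ 0.2500
After 'falling': P(storm) = 0.9·0.2500 / (0.9·0.2500 + 0.1·0.7500) ≈ 0.7500
After 'steady': P(storm) = 0.1·0.7500 / (0.1·0.7500 + 0.9·0.2500) ≈ 0.2500

0.2500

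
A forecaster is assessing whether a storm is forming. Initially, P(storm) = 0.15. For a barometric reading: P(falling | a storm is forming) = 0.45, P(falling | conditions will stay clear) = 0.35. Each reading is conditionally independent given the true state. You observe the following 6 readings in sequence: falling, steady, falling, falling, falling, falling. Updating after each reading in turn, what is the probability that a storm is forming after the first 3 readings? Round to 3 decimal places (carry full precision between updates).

After 'falling': P(storm) = 0.45·0.1500 / (0.45·0.1500 + 0.35·0.8500) ≈ 0.1849
After 'steady': P(storm) = 0.55·0.1849 / (0.55·0.1849 + 0.65·0.8151) ≈ 0.1611
After 'falling': P(storm) = 0.45·0.1611 / (0.45·0.1611 + 0.35·0.8389) ≈ 0.1980

0.198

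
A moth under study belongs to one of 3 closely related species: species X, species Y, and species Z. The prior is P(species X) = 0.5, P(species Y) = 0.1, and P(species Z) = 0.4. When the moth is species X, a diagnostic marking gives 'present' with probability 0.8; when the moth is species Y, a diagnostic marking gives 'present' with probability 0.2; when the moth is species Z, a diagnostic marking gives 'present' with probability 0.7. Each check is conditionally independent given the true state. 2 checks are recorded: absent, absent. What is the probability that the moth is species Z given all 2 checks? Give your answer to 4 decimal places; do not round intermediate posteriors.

After 'absent': normaliser = 0.2·0.5000 + 0.8·0.1000 + 0.3·0.4000; P(species X) ≈ 0.3333, P(species Y) ≈ 0.2667, P(species Z) ≈ 0.4000
After 'absent': normaliser = 0.2·0.3333 + 0.8·0.2667 + 0.3·0.4000; P(species X) ≈ 0.1667, P(species Y) ≈ 0.5333, P(species Z) ≈ 0.3000

0.3000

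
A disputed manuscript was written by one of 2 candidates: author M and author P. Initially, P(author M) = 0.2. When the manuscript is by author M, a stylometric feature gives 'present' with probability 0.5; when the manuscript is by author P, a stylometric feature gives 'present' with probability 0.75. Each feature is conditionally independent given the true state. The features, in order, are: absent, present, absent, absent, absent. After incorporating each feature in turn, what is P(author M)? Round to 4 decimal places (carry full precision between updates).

0.7273

After 'absent': P(author M) = 0.5·0.2000 / (0.5·0.2000 + 0.25·0.8000) ≈ 0.3333
After 'present': P(author M) = 0.5·0.3333 / (0.5·0.3333 + 0.75·0.6667) ≈ 0.2500
After 'absent': P(author M) = 0.5·0.2500 / (0.5·0.2500 + 0.25·0.7500) ≈ 0.4000
After 'absent': P(author M) = 0.5·0.4000 / (0.5·0.4000 + 0.25·0.6000) ≈ 0.5714
After 'absent': P(author M) = 0.5·0.5714 / (0.5·0.5714 + 0.25·0.4286) ≈ 0.7273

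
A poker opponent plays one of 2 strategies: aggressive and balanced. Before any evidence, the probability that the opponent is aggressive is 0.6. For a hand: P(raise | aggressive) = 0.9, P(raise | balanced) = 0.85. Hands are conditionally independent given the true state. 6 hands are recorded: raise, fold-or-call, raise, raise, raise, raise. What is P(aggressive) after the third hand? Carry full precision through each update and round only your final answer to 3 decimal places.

After 'raise': P(aggressive) = 0.9·0.6000 / (0.9·0.6000 + 0.85·0.4000) ≈ 0.6136
After 'fold-or-call': P(aggressive) = 0.1·0.6136 / (0.1·0.6136 + 0.15·0.3864) ≈ 0.5143
After 'raise': P(aggressive) = 0.9·0.5143 / (0.9·0.5143 + 0.85·0.4857) ≈ 0.5285

0.529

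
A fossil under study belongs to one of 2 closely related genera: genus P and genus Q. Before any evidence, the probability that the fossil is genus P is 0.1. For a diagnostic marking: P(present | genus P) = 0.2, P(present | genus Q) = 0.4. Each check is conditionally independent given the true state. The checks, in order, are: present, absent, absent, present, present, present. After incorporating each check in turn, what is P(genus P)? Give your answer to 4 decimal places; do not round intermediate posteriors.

Each posterior becomes the prior for the next update.
After 'present': P(genus P) = 0.2·0.1000 / (0.2·0.1000 + 0.4·0.9000) ≈ 0.0526
After 'absent': P(genus P) = 0.8·0.0526 / (0.8·0.0526 + 0.6·0.9474) ≈ 0.0690
After 'absent': P(genus P) = 0.8·0.0690 / (0.8·0.0690 + 0.6·0.9310) ≈ 0.0899
After 'present': P(genus P) = 0.2·0.0899 / (0.2·0.0899 + 0.4·0.9101) ≈ 0.0471
After 'present': P(genus P) = 0.2·0.0471 / (0.2·0.0471 + 0.4·0.9529) ≈ 0.0241
After 'present': P(genus P) = 0.2·0.0241 / (0.2·0.0241 + 0.4·0.9759) ≈ 0.0122

0.0122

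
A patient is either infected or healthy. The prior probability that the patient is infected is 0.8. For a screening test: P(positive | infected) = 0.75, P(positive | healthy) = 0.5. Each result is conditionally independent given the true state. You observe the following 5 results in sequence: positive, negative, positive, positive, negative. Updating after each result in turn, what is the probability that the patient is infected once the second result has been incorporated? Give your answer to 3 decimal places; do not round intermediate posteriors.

After 'positive': P(infected) = 0.75·0.8000 / (0.75·0.8000 + 0.5·0.2000) ≈ 0.8571
After 'negative': P(infected) = 0.25·0.8571 / (0.25·0.8571 + 0.5·0.1429) ≈ 0.7500

0.750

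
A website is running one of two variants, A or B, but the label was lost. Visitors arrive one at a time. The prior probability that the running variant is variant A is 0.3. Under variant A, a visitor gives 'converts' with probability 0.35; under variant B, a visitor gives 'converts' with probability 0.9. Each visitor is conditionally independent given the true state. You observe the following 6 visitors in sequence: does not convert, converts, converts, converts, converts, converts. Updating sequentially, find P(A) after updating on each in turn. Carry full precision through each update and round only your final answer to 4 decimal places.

0.0242

After 'does not convert': P(A) = 0.65·0.3000 / (0.65·0.3000 + 0.1·0.7000) ≈ 0.7358
After 'converts': P(A) = 0.35·0.7358 / (0.35·0.7358 + 0.9·0.2642) ≈ 0.5200
After 'converts': P(A) = 0.35·0.5200 / (0.35·0.5200 + 0.9·0.4800) ≈ 0.2964
After 'converts': P(A) = 0.35·0.2964 / (0.35·0.2964 + 0.9·0.7036) ≈ 0.1408
After 'converts': P(A) = 0.35·0.1408 / (0.35·0.1408 + 0.9·0.8592) ≈ 0.0599
After 'converts': P(A) = 0.35·0.0599 / (0.35·0.0599 + 0.9·0.9401) ≈ 0.0242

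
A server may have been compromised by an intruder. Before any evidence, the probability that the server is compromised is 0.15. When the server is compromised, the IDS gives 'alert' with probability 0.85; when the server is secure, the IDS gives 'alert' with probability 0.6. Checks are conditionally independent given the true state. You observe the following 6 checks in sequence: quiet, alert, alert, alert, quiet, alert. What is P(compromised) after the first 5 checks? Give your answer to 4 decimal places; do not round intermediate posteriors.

After 'quiet': P(compromised) = 0.15·0.1500 / (0.15·0.1500 + 0.4·0.8500) ≈ 0.0621
After 'alert': P(compromised) = 0.85·0.0621 / (0.85·0.0621 + 0.6·0.9379) ≈ 0.0857
After 'alert': P(compromised) = 0.85·0.0857 / (0.85·0.0857 + 0.6·0.9143) ≈ 0.1172
After 'alert': P(compromised) = 0.85·0.1172 / (0.85·0.1172 + 0.6·0.8828) ≈ 0.1584
After 'quiet': P(compromised) = 0.15·0.1584 / (0.15·0.1584 + 0.4·0.8416) ≈ 0.0659

0.0659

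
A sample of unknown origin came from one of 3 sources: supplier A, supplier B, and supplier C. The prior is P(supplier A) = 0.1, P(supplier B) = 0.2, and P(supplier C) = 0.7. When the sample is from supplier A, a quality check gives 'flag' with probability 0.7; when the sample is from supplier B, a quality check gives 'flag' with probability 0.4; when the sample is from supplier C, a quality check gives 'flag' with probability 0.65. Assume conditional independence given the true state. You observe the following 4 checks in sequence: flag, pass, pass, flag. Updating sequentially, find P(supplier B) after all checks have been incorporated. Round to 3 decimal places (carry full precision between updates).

After 'flag': normaliser = 0.7·0.1000 + 0.4·0.2000 + 0.65·0.7000; P(supplier A) ≈ 0.1157, P(supplier B) ≈ 0.1322, P(supplier C) ≈ 0.7521
After 'pass': normaliser = 0.3·0.1157 + 0.6·0.1322 + 0.35·0.7521; P(supplier A) ≈ 0.0920, P(supplier B) ≈ 0.2103, P(supplier C) ≈ 0.6977
After 'pass': normaliser = 0.3·0.0920 + 0.6·0.2103 + 0.35·0.6977; P(supplier A) ≈ 0.0694, P(supplier B) ≈ 0.3170, P(supplier C) ≈ 0.6136
After 'flag': normaliser = 0.7·0.0694 + 0.4·0.3170 + 0.65·0.6136; P(supplier A) ≈ 0.0845, P(supplier B) ≈ 0.2209, P(supplier C) ≈ 0.6946

0.221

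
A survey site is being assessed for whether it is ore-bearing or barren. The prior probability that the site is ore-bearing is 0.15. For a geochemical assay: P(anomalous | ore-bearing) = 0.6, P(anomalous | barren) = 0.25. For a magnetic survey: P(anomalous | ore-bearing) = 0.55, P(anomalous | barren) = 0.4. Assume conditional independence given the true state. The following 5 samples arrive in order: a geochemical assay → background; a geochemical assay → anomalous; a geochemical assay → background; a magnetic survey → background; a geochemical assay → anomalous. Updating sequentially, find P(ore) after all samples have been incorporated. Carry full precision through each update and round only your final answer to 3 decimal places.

After a geochemical assay='background': P(ore) = 0.4·0.1500 / (0.4·0.1500 + 0.75·0.8500) ≈ 0.0860
After a geochemical assay='anomalous': P(ore) = 0.6·0.0860 / (0.6·0.0860 + 0.25·0.9140) ≈ 0.1843
After a geochemical assay='background': P(ore) = 0.4·0.1843 / (0.4·0.1843 + 0.75·0.8157) ≈ 0.1075
After a magnetic survey='background': P(ore) = 0.45·0.1075 / (0.45·0.1075 + 0.6·0.8925) ≈ 0.0829
After a geochemical assay='anomalous': P(ore) = 0.6·0.0829 / (0.6·0.0829 + 0.25·0.9171) ≈ 0.1782

0.178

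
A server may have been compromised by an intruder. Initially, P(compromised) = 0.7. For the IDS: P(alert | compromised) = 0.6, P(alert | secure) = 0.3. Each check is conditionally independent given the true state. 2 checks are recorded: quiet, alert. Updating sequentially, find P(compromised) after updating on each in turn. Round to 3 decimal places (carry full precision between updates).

0.727

After 'quiet': P(compromised) = 0.4·0.7000 / (0.4·0.7000 + 0.7·0.3000) ≈ 0.5714
After 'alert': P(compromised) = 0.6·0.5714 / (0.6·0.5714 + 0.3·0.4286) ≈ 0.7273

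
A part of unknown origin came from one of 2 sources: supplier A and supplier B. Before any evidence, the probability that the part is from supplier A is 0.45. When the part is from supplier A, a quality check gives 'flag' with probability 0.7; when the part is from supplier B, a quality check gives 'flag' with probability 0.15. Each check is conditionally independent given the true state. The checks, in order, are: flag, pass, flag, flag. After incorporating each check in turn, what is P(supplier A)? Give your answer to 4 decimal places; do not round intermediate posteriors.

0.9670

Apply Bayes' rule sequentially, carrying P(supplier A) forward.
After 'flag': P(supplier A) = 0.7·0.4500 / (0.7·0.4500 + 0.15·0.5500) ≈ 0.7925
After 'pass': P(supplier A) = 0.3·0.7925 / (0.3·0.7925 + 0.85·0.2075) ≈ 0.5740
After 'flag': P(supplier A) = 0.7·0.5740 / (0.7·0.5740 + 0.15·0.4260) ≈ 0.8628
After 'flag': P(supplier A) = 0.7·0.8628 / (0.7·0.8628 + 0.15·0.1372) ≈ 0.9670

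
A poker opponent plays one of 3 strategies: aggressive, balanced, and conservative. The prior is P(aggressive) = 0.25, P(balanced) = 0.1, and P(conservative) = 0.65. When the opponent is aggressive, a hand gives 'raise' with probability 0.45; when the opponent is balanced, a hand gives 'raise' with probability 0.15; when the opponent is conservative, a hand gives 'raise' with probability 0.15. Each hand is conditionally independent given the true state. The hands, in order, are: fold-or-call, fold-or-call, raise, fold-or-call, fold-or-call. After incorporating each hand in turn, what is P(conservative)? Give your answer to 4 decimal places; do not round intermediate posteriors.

After 'fold-or-call': normaliser = 0.55·0.2500 + 0.85·0.1000 + 0.85·0.6500; P(aggressive) ≈ 0.1774, P(balanced) ≈ 0.1097, P(conservative) ≈ 0.7129
After 'fold-or-call': normaliser = 0.55·0.1774 + 0.85·0.1097 + 0.85·0.7129; P(aggressive) ≈ 0.1225, P(balanced) ≈ 0.1170, P(conservative) ≈ 0.7605
After 'raise': normaliser = 0.45·0.1225 + 0.15·0.1170 + 0.15·0.7605; P(aggressive) ≈ 0.2951, P(balanced) ≈ 0.0940, P(conservative) ≈ 0.6109
After 'fold-or-call': normaliser = 0.55·0.2951 + 0.85·0.0940 + 0.85·0.6109; P(aggressive) ≈ 0.2132, P(balanced) ≈ 0.1049, P(conservative) ≈ 0.6819
After 'fold-or-call': normaliser = 0.55·0.2132 + 0.85·0.1049 + 0.85·0.6819; P(aggressive) ≈ 0.1492, P(balanced) ≈ 0.1134, P(conservative) ≈ 0.7374

0.7374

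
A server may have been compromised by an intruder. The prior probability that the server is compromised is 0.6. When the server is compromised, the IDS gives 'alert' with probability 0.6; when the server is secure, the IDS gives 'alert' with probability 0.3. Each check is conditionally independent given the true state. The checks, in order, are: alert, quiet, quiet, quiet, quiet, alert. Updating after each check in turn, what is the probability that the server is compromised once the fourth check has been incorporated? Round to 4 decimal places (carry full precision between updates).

0.3589

After 'alert': P(compromised) = 0.6·0.6000 / (0.6·0.6000 + 0.3·0.4000) ≈ 0.7500
After 'quiet': P(compromised) = 0.4·0.7500 / (0.4·0.7500 + 0.7·0.2500) ≈ 0.6316
After 'quiet': P(compromised) = 0.4·0.6316 / (0.4·0.6316 + 0.7·0.3684) ≈ 0.4948
After 'quiet': P(compromised) = 0.4·0.4948 / (0.4·0.4948 + 0.7·0.5052) ≈ 0.3589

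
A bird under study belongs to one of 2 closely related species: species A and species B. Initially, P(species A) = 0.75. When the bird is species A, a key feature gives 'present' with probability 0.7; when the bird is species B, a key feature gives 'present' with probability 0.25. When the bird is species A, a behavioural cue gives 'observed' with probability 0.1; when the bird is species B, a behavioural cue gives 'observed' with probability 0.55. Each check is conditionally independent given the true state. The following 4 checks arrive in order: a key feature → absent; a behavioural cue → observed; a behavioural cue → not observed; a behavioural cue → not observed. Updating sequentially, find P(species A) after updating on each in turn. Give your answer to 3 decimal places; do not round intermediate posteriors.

0.466

After a key feature='absent': P(species A) = 0.3·0.7500 / (0.3·0.7500 + 0.75·0.2500) ≈ 0.5455
After a behavioural cue='observed': P(species A) = 0.1·0.5455 / (0.1·0.5455 + 0.55·0.4545) ≈ 0.1791
After a behavioural cue='not observed': P(species A) = 0.9·0.1791 / (0.9·0.1791 + 0.45·0.8209) ≈ 0.3038
After a behavioural cue='not observed': P(species A) = 0.9·0.3038 / (0.9·0.3038 + 0.45·0.6962) ≈ 0.4660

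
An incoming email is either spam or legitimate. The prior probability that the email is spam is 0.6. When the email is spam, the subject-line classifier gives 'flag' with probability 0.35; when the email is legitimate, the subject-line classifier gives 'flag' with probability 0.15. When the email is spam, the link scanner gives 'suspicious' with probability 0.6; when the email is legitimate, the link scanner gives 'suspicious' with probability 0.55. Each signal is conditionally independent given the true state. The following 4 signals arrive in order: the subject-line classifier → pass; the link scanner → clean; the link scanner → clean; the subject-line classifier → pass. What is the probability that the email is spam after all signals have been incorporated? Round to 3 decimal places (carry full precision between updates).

0.409

Each posterior becomes the prior for the next update.
After the subject-line classifier='pass': P(spam) = 0.65·0.6000 / (0.65·0.6000 + 0.85·0.4000) ≈ 0.5342
After the link scanner='clean': P(spam) = 0.4·0.5342 / (0.4·0.5342 + 0.45·0.4658) ≈ 0.5049
After the link scanner='clean': P(spam) = 0.4·0.5049 / (0.4·0.5049 + 0.45·0.4951) ≈ 0.4754
After the subject-line classifier='pass': P(spam) = 0.65·0.4754 / (0.65·0.4754 + 0.85·0.5246) ≈ 0.4094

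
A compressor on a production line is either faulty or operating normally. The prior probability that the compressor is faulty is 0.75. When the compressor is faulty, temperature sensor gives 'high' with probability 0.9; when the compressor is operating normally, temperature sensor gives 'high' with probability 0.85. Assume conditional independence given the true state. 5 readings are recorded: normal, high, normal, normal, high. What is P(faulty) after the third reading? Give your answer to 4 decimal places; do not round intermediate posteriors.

After 'normal': P(faulty) = 0.1·0.7500 / (0.1·0.7500 + 0.15·0.2500) ≈ 0.6667
After 'high': P(faulty) = 0.9·0.6667 / (0.9·0.6667 + 0.85·0.3333) ≈ 0.6792
After 'normal': P(faulty) = 0.1·0.6792 / (0.1·0.6792 + 0.15·0.3208) ≈ 0.5854

0.5854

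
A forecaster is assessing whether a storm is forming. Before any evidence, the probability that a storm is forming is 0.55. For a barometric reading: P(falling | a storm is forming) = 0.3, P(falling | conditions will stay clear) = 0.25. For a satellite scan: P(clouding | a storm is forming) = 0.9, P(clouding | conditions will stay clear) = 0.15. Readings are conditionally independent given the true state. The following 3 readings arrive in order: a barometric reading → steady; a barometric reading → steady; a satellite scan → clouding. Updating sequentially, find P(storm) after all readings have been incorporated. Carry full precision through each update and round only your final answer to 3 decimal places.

0.865

After a barometric reading='steady': P(storm) = 0.7·0.5500 / (0.7·0.5500 + 0.75·0.4500) ≈ 0.5329
After a barometric reading='steady': P(storm) = 0.7·0.5329 / (0.7·0.5329 + 0.75·0.4671) ≈ 0.5157
After a satellite scan='clouding': P(storm) = 0.9·0.5157 / (0.9·0.5157 + 0.15·0.4843) ≈ 0.8646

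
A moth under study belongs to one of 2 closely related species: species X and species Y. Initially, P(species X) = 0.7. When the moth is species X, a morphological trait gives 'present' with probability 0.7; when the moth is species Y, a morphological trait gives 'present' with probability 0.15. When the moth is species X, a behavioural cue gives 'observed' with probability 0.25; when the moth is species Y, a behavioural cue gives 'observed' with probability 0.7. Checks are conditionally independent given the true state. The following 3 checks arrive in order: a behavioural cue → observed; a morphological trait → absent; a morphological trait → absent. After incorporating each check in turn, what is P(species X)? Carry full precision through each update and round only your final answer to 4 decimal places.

0.0940

Each posterior becomes the prior for the next update.
After a behavioural cue='observed': P(species X) = 0.25·0.7000 / (0.25·0.7000 + 0.7·0.3000) ≈ 0.4545
After a morphological trait='absent': P(species X) = 0.3·0.4545 / (0.3·0.4545 + 0.85·0.5455) ≈ 0.2273
After a morphological trait='absent': P(species X) = 0.3·0.2273 / (0.3·0.2273 + 0.85·0.7727) ≈ 0.0940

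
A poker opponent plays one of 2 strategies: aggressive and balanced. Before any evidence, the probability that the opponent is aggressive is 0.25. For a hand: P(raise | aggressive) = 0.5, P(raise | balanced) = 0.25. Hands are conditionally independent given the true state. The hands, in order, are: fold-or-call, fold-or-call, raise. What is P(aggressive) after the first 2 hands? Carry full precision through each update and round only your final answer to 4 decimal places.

0.1290

After 'fold-or-call': P(aggressive) = 0.5·0.2500 / (0.5·0.2500 + 0.75·0.7500) ≈ 0.1818
After 'fold-or-call': P(aggressive) = 0.5·0.1818 / (0.5·0.1818 + 0.75·0.8182) ≈ 0.1290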